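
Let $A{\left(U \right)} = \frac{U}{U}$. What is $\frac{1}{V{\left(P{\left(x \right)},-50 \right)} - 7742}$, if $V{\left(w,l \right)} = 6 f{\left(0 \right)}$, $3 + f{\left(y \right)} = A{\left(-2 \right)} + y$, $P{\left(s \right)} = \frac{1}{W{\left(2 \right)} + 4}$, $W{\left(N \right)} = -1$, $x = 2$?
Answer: $- \frac{1}{7754} \approx -0.00012897$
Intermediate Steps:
$A{\left(U \right)} = 1$
$P{\left(s \right)} = \frac{1}{3}$ ($P{\left(s \right)} = \frac{1}{-1 + 4} = \frac{1}{3}$)
$f{\left(y \right)} = -2 + y$ ($f{\left(y \right)} = -3 + \left(1 + y\right) = -2 + y$)
$V{\left(w,l \right)} = -12$ ($V{\left(w,l \right)} = 6 \left(-2 + 0\right) = 6 \left(-2\right) = -12$)
$\frac{1}{V{\left(P{\left(x \right)},-50 \right)} - 7742} = \frac{1}{-12 - 7742} = \frac{1}{-7754} = - \frac{1}{7754}$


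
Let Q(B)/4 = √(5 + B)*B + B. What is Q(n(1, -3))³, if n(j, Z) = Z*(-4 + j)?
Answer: 2006208 + 793152*√14 ≈ 4.9739e+6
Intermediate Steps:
Q(B) = 4*B + 4*B*√(5 + B) (Q(B) = 4*(√(5 + B)*B + B) = 4*(B*√(5 + B) + B) = 4*(B + B*√(5 + B)) = 4*B + 4*B*√(5 + B))
Q(n(1, -3))³ = (4*(-3*(-4 + 1))*(1 + √(5 - 3*(-4 + 1))))³ = (4*(-3*(-3))*(1 + √(5 - 3*(-3))))³ = (4*9*(1 + √(5 + 9)))³ = (4*9*(1 + √14))³ = (36 + 36*√14)³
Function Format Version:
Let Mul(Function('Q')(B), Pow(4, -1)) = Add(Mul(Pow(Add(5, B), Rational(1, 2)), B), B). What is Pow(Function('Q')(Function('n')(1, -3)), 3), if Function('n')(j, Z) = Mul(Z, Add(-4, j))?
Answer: Add(2006208, Mul(793152, Pow(14, Rational(1, 2)))) ≈ 4.9739e+6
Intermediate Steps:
Function('Q')(B) = Add(Mul(4, B), Mul(4, B, Pow(Add(5, B), Rational(1, 2)))) (Function('Q')(B) = Mul(4, Add(Mul(Pow(Add(5, B), Rational(1, 2)), B), B)) = Mul(4, Add(Mul(B, Pow(Add(5, B), Rational(1, 2))), B)) = Mul(4, Add(B, Mul(B, Pow(Add(5, B), Rational(1, 2))))) = Add(Mul(4, B), Mul(4, B, Pow(Add(5, B), Rational(1, 2)))))
Pow(Function('Q')(Function('n')(1, -3)), 3) = Pow(Mul(4, Mul(-3, Add(-4, 1)), Add(1, Pow(Add(5, Mul(-3, Add(-4, 1))), Rational(1, 2)))), 3) = Pow(Mul(4, Mul(-3, -3), Add(1, Pow(Add(5, Mul(-3, -3)), Rational(1, 2)))), 3) = Pow(Mul(4, 9, Add(1, Pow(Add(5, 9), Rational(1, 2)))), 3) = Pow(Mul(4, 9, Add(1, Pow(14, Rational(1, 2)))), 3) = Pow(Add(36, Mul(36, Pow(14, Rational(1, 2)))), 3)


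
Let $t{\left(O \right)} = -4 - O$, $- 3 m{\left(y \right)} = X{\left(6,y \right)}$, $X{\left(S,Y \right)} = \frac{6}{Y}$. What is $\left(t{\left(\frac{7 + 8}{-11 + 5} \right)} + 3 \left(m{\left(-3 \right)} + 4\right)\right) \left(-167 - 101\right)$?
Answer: $-3350$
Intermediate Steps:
$m{\left(y \right)} = - \frac{2}{y}$ ($m{\left(y \right)} = - \frac{6 \frac{1}{y}}{3} = - \frac{2}{y}$)
$\left(t{\left(\frac{7 + 8}{-11 + 5} \right)} + 3 \left(m{\left(-3 \right)} + 4\right)\right) \left(-167 - 101\right) = \left(\left(-4 - \frac{7 + 8}{-11 + 5}\right) + 3 \left(- \frac{2}{-3} + 4\right)\right) \left(-167 - 101\right) = \left(\left(-4 - \frac{15}{-6}\right) + 3 \left(\left(-2\right) \left(- \frac{1}{3}\right) + 4\right)\right) \left(-268\right) = \left(\left(-4 - 15 \left(- \frac{1}{6}\right)\right) + 3 \left(\frac{2}{3} + 4\right)\right) \left(-268\right) = \left(\left(-4 - - \frac{5}{2}\right) + 3 \cdot \frac{14}{3}\right) \left(-268\right) = \left(\left(-4 + \frac{5}{2}\right) + 14\right) \left(-268\right) = \left(- \frac{3}{2} + 14\right) \left(-268\right) = \frac{25}{2} \left(-268\right) = -3350$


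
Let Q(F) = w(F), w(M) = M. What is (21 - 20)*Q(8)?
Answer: 8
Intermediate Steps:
Q(F) = F
(21 - 20)*Q(8) = (21 - 20)*8 = 1*8 = 8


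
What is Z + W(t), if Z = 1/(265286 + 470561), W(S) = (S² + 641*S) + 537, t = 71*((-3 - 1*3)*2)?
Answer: 132679836724/735847 ≈ 1.8031e+5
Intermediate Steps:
t = -852 (t = 71*((-3 - 3)*2) = 71*(-6*2) = 71*(-12) = -852)
W(S) = 537 + S² + 641*S
Z = 1/735847 ≈ 1.3590e-6
Z + W(t) = 1/735847 + (537 + (-852)² + 641*(-852)) = 1/735847 + (537 + 725904 - 546132) = 1/735847 + 180309 = 132679836724/735847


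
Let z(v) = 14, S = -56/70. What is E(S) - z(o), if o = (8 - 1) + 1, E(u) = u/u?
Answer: -13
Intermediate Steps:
S = -⅘ (S = -56*1/70 = -⅘ ≈ -0.80000)
E(u) = 1
o = 8 (o = 7 + 1 = 8)
E(S) - z(o) = 1 - 1*14 = 1 - 14 = -13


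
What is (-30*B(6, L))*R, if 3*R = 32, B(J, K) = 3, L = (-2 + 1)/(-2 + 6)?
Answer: -960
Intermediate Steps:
L = -¼ (L = -1/4 = -1*¼ = -¼ ≈ -0.25000)
R = 32/3 (R = (⅓)*32 = 32/3 ≈ 10.667)
(-30*B(6, L))*R = -30*3*(32/3) = -90*32/3 = -960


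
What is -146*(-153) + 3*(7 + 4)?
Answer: 22371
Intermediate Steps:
-146*(-153) + 3*(7 + 4) = 22338 + 3*11 = 22338 + 33 = 22371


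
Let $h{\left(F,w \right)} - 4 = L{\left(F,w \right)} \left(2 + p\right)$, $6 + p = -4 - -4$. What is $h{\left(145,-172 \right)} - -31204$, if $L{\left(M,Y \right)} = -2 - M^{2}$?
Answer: $115316$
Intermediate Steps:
$p = -6$ ($p = -6 - 0 = -6 + \left(-4 + 4\right) = -6 + 0 = -6$)
$h{\left(F,w \right)} = 12 + 4 F^{2}$ ($h{\left(F,w \right)} = 4 + \left(-2 - F^{2}\right) \left(2 - 6\right) = 4 + \left(-2 - F^{2}\right) \left(-4\right) = 4 + \left(8 + 4 F^{2}\right) = 12 + 4 F^{2}$)
$h{\left(145,-172 \right)} - -31204 = \left(12 + 4 \cdot 145^{2}\right) - -31204 = \left(12 + 4 \cdot 21025\right) + 31204 = \left(12 + 84100\right) + 31204 = 84112 + 31204 = 115316$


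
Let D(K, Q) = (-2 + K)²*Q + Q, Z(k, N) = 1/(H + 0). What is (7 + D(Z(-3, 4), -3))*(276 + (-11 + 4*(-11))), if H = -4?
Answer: -39559/16 ≈ -2472.4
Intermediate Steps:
Z(k, N) = -¼ (Z(k, N) = 1/(-4 + 0) = 1/(-4) = -¼)
D(K, Q) = Q + Q*(-2 + K)² (D(K, Q) = Q*(-2 + K)² + Q = Q + Q*(-2 + K)²)
(7 + D(Z(-3, 4), -3))*(276 + (-11 + 4*(-11))) = (7 - 3*(1 + (-2 - ¼)²))*(276 + (-11 + 4*(-11))) = (7 - 3*(1 + (-9/4)²))*(276 + (-11 - 44)) = (7 - 3*(1 + 81/16))*(276 - 55) = (7 - 3*97/16)*221 = (7 - 291/16)*221 = -179/16*221 = -39559/16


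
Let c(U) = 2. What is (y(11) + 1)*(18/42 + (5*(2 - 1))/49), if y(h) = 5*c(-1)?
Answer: 286/49 ≈ 5.8367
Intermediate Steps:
y(h) = 10 (y(h) = 5*2 = 10)
(y(11) + 1)*(18/42 + (5*(2 - 1))/49) = (10 + 1)*(18/42 + (5*(2 - 1))/49) = 11*(18*(1/42) + (5*1)*(1/49)) = 11*(3/7 + 5*(1/49)) = 11*(3/7 + 5/49) = 11*(26/49) = 286/49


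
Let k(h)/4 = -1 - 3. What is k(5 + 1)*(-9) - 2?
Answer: 142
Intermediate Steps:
k(h) = -16 (k(h) = 4*(-1 - 3) = 4*(-4) = -16)
k(5 + 1)*(-9) - 2 = -16*(-9) - 2 = 144 - 2 = 142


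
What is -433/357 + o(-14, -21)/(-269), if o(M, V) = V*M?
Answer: -221435/96033 ≈ -2.3058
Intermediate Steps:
o(M, V) = M*V
-433/357 + o(-14, -21)/(-269) = -433/357 - 14*(-21)/(-269) = -433*1/357 + 294*(-1/269) = -433/357 - 294/269 = -221435/96033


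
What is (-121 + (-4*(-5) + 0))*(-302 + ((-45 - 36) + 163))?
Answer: 22220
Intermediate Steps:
(-121 + (-4*(-5) + 0))*(-302 + ((-45 - 36) + 163)) = (-121 + (20 + 0))*(-302 + (-81 + 163)) = (-121 + 20)*(-302 + 82) = -101*(-220) = 22220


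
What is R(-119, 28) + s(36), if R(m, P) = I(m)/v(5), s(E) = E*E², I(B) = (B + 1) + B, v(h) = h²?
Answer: 1166163/25 ≈ 46647.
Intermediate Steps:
I(B) = 1 + 2*B (I(B) = (1 + B) + B = 1 + 2*B)
s(E) = E³
R(m, P) = 1/25 + 2*m/25 (R(m, P) = (1 + 2*m)/(5²) = (1 + 2*m)/25 = (1 + 2*m)*(1/25) = 1/25 + 2*m/25)
R(-119, 28) + s(36) = (1/25 + (2/25)*(-119)) + 36³ = (1/25 - 238/25) + 46656 = -237/25 + 46656 = 1166163/25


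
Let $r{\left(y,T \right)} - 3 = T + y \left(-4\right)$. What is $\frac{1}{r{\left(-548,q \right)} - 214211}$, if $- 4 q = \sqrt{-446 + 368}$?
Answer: $- \frac{565376}{119868758029} + \frac{2 i \sqrt{78}}{359606274087} \approx -4.7166 \cdot 10^{-6} + 4.9119 \cdot 10^{-11} i$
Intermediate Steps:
$q = - \frac{i \sqrt{78}}{4}$ ($q = - \frac{\sqrt{-446 + 368}}{4} = - \frac{\sqrt{-78}}{4} = - \frac{i \sqrt{78}}{4} \approx - 2.2079 i$)
$r{\left(y,T \right)} = 3 + T - 4 y$ ($r{\left(y,T \right)} = 3 + \left(T + y \left(-4\right)\right) = 3 + \left(T - 4 y\right) = 3 + T - 4 y$)
$\frac{1}{r{\left(-548,q \right)} - 214211} = \frac{1}{\left(3 - \frac{i \sqrt{78}}{4} - -2192\right) - 214211} = \frac{1}{\left(3 - \frac{i \sqrt{78}}{4} + 2192\right) - 214211} = \frac{1}{\left(2195 - \frac{i \sqrt{78}}{4}\right) - 214211} = \frac{1}{-212016 - \frac{i \sqrt{78}}{4}}$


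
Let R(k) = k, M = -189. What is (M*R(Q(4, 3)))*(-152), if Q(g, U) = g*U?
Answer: 344736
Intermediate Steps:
Q(g, U) = U*g
(M*R(Q(4, 3)))*(-152) = -567*4*(-152) = -189*12*(-152) = -2268*(-152) = 344736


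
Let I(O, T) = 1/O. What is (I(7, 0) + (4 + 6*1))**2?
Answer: 5041/49 ≈ 102.88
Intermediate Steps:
(I(7, 0) + (4 + 6*1))**2 = (1/7 + (4 + 6*1))**2 = (1/7 + (4 + 6))**2 = (1/7 + 10)**2 = (71/7)**2 = 5041/49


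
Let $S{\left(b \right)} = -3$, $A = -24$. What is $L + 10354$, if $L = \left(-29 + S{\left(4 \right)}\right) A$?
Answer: $11122$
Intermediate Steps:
$L = 768$ ($L = \left(-29 - 3\right) \left(-24\right) = \left(-32\right) \left(-24\right) = 768$)
$L + 10354 = 768 + 10354 = 11122$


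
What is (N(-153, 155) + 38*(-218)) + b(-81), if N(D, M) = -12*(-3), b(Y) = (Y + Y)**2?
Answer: 17996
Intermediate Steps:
b(Y) = 4*Y**2 (b(Y) = (2*Y)**2 = 4*Y**2)
N(D, M) = 36
(N(-153, 155) + 38*(-218)) + b(-81) = (36 + 38*(-218)) + 4*(-81)**2 = (36 - 8284) + 4*6561 = -8248 + 26244 = 17996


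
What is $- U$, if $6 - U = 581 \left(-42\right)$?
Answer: $-24408$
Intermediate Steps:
$U = 24408$ ($U = 6 - 581 \left(-42\right) = 6 - -24402 = 6 + 24402 = 24408$)
$- U = \left(-1\right) 24408 = -24408$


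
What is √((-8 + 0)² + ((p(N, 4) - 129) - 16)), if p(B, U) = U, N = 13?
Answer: I*√77 ≈ 8.775*I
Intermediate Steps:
√((-8 + 0)² + ((p(N, 4) - 129) - 16)) = √((-8 + 0)² + ((4 - 129) - 16)) = √((-8)² + (-125 - 16)) = √(64 - 141) = √(-77) = I*√77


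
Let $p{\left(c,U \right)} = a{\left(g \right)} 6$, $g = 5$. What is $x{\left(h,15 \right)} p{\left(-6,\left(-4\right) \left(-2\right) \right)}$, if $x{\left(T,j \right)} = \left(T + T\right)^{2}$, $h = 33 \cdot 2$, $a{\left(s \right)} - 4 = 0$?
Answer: $418176$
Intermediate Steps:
$a{\left(s \right)} = 4$ ($a{\left(s \right)} = 4 + 0 = 4$)
$p{\left(c,U \right)} = 24$ ($p{\left(c,U \right)} = 4 \cdot 6 = 24$)
$h = 66$
$x{\left(T,j \right)} = 4 T^{2}$ ($x{\left(T,j \right)} = \left(2 T\right)^{2} = 4 T^{2}$)
$x{\left(h,15 \right)} p{\left(-6,\left(-4\right) \left(-2\right) \right)} = 4 \cdot 66^{2} \cdot 24 = 4 \cdot 4356 \cdot 24 = 17424 \cdot 24 = 418176$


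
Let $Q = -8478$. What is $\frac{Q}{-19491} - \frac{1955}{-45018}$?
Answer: $\frac{139922503}{292481946} \approx 0.4784$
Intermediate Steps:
$\frac{Q}{-19491} - \frac{1955}{-45018} = - \frac{8478}{-19491} - \frac{1955}{-45018} = \left(-8478\right) \left(- \frac{1}{19491}\right) - - \frac{1955}{45018} = \frac{2826}{6497} + \frac{1955}{45018} = \frac{139922503}{292481946}$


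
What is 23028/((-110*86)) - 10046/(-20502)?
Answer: -47135612/24243615 ≈ -1.9442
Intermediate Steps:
23028/((-110*86)) - 10046/(-20502) = 23028/(-9460) - 10046*(-1/20502) = 23028*(-1/9460) + 5023/10251 = -5757/2365 + 5023/10251 = -47135612/24243615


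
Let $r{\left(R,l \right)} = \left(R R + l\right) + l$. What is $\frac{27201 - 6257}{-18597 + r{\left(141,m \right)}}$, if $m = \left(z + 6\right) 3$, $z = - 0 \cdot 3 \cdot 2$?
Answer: $\frac{238}{15} \approx 15.867$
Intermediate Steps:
$z = 0$ ($z = - 0 \cdot 2 = \left(-1\right) 0 = 0$)
$m = 18$ ($m = \left(0 + 6\right) 3 = 6 \cdot 3 = 18$)
$r{\left(R,l \right)} = R^{2} + 2 l$ ($r{\left(R,l \right)} = \left(R^{2} + l\right) + l = \left(l + R^{2}\right) + l = R^{2} + 2 l$)
$\frac{27201 - 6257}{-18597 + r{\left(141,m \right)}} = \frac{27201 - 6257}{-18597 + \left(141^{2} + 2 \cdot 18\right)} = \frac{20944}{-18597 + \left(19881 + 36\right)} = \frac{20944}{-18597 + 19917} = \frac{20944}{1320} = 20944 \cdot \frac{1}{1320} = \frac{238}{15}$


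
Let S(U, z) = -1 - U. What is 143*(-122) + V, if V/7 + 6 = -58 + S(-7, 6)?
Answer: -17852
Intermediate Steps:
V = -406 (V = -42 + 7*(-58 + (-1 - 1*(-7))) = -42 + 7*(-58 + (-1 + 7)) = -42 + 7*(-58 + 6) = -42 + 7*(-52) = -42 - 364 = -406)
143*(-122) + V = 143*(-122) - 406 = -17446 - 406 = -17852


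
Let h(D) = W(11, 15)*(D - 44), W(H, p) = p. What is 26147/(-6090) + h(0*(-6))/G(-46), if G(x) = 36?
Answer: -137797/6090 ≈ -22.627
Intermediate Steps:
h(D) = -660 + 15*D (h(D) = 15*(D - 44) = 15*(-44 + D) = -660 + 15*D)
26147/(-6090) + h(0*(-6))/G(-46) = 26147/(-6090) + (-660 + 15*(0*(-6)))/36 = 26147*(-1/6090) + (-660 + 15*0)*(1/36) = -26147/6090 + (-660 + 0)*(1/36) = -26147/6090 - 660*1/36 = -26147/6090 - 55/3 = -137797/6090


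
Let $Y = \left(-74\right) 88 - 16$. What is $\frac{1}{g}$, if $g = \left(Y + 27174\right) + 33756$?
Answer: $\frac{1}{54402} \approx 1.8382 \cdot 10^{-5}$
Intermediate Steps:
$Y = -6528$ ($Y = -6512 - 16 = -6528$)
$g = 54402$ ($g = \left(-6528 + 27174\right) + 33756 = 20646 + 33756 = 54402$)
$\frac{1}{g} = \frac{1}{54402}$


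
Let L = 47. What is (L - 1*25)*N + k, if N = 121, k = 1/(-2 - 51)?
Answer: 141085/53 ≈ 2662.0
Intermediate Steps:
k = -1/53 (k = 1/(-53) = -1/53 ≈ -0.018868)
(L - 1*25)*N + k = (47 - 1*25)*121 - 1/53 = (47 - 25)*121 - 1/53 = 22*121 - 1/53 = 2662 - 1/53 = 141085/53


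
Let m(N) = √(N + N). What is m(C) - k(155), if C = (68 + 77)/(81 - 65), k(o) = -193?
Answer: 193 + √290/4 ≈ 197.26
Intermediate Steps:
C = 145/16 ≈ 9.0625
m(N) = √2*√N (m(N) = √(2*N) = √2*√N)
m(C) - k(155) = √2*√(145/16) - 1*(-193) = √2*(√145/4) + 193 = √290/4 + 193 = 193 + √290/4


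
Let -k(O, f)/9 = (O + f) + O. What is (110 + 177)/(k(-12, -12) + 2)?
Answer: 287/326 ≈ 0.88037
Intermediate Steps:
k(O, f) = -18*O - 9*f (k(O, f) = -9*((O + f) + O) = -9*(f + 2*O) = -18*O - 9*f)
(110 + 177)/(k(-12, -12) + 2) = (110 + 177)/((-18*(-12) - 9*(-12)) + 2) = 287/((216 + 108) + 2) = 287/(324 + 2) = 287/326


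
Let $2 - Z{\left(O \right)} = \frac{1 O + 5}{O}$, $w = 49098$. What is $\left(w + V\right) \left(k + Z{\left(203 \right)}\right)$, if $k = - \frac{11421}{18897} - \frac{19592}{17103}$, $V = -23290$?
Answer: $- \frac{437158960376848}{21869554791} \approx -19989.0$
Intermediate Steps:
$Z{\left(O \right)} = 2 - \frac{5 + O}{O}$ ($Z{\left(O \right)} = 2 - \frac{1 O + 5}{O} = 2 - \frac{O + 5}{O} = 2 - \frac{5 + O}{O}$)
$k = - \frac{188521129}{107731797}$ ($k = \left(-11421\right) \frac{1}{18897} - \frac{19592}{17103} = - \frac{3807}{6299} - \frac{19592}{17103} = - \frac{188521129}{107731797} \approx -1.7499$)
$\left(w + V\right) \left(k + Z{\left(203 \right)}\right) = \left(49098 - 23290\right) \left(- \frac{188521129}{107731797} + \frac{-5 + 203}{203}\right) = 25808 \left(- \frac{188521129}{107731797} + \frac{1}{203} \cdot 198\right) = 25808 \left(- \frac{188521129}{107731797} + \frac{198}{203}\right) = 25808 \left(- \frac{16938893381}{21869554791}\right) = - \frac{437158960376848}{21869554791}$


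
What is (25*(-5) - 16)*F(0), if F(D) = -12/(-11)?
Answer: -1692/11 ≈ -153.82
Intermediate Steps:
F(D) = 12/11 (F(D) = -12*(-1/11) = 12/11)
(25*(-5) - 16)*F(0) = (25*(-5) - 16)*(12/11) = (-125 - 16)*(12/11) = -141*12/11 = -1692/11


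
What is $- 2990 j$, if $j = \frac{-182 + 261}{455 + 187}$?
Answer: $- \frac{118105}{321} \approx -367.93$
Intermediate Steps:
$j = \frac{79}{642} \approx 0.12305$
$- 2990 j = \left(-2990\right) \frac{79}{642} = - \frac{118105}{321}$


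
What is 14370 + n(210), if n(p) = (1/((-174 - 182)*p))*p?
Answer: 5115719/356 ≈ 14370.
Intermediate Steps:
n(p) = -1/356 (n(p) = (1/((-356)*p))*p = (-1/(356*p))*p = -1/356)
14370 + n(210) = 14370 - 1/356 = 5115719/356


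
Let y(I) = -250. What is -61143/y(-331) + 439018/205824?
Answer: 3173612833/12864000 ≈ 246.71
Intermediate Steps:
-61143/y(-331) + 439018/205824 = -61143/(-250) + 439018/205824 = -61143*(-1/250) + 439018*(1/205824) = 61143/250 + 219509/102912 = 3173612833/12864000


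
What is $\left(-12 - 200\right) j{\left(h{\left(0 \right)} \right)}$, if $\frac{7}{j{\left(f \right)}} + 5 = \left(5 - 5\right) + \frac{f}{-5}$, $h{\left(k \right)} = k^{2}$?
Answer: $\frac{1484}{5} \approx 296.8$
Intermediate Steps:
$j{\left(f \right)} = \frac{7}{-5 - \frac{f}{5}}$ ($j{\left(f \right)} = \frac{7}{-5 + \left(\left(5 - 5\right) + \frac{f}{-5}\right)} = \frac{7}{-5 + \left(0 + f \left(- \frac{1}{5}\right)\right)} = \frac{7}{-5 + \left(0 - \frac{f}{5}\right)} = \frac{7}{-5 - \frac{f}{5}}$)
$\left(-12 - 200\right) j{\left(h{\left(0 \right)} \right)} = \left(-12 - 200\right) \left(- \frac{35}{25 + 0^{2}}\right) = \left(-12 - 200\right) \left(- \frac{35}{25 + 0}\right) = - 212 \left(- \frac{35}{25}\right) = - 212 \left(\left(-35\right) \frac{1}{25}\right) = \left(-212\right) \left(- \frac{7}{5}\right) = \frac{1484}{5}$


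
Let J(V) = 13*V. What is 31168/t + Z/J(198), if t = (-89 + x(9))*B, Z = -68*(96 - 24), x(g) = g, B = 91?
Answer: -30948/5005 ≈ -6.1834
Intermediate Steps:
Z = -4896 (Z = -68*72 = -4896)
t = -7280 (t = (-89 + 9)*91 = -80*91 = -7280)
31168/t + Z/J(198) = 31168/(-7280) - 4896/(13*198) = 31168*(-1/7280) - 4896/2574 = -1948/455 - 4896*1/2574 = -1948/455 - 272/143 = -30948/5005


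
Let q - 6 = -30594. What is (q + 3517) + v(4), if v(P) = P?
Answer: -27067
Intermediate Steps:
q = -30588 (q = 6 - 30594 = -30588)
(q + 3517) + v(4) = (-30588 + 3517) + 4 = -27071 + 4 = -27067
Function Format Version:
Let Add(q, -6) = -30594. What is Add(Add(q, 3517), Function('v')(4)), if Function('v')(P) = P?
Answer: -27067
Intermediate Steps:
q = -30588 (q = Add(6, -30594) = -30588)
Add(Add(q, 3517), Function('v')(4)) = Add(Add(-30588, 3517), 4) = Add(-27071, 4) = -27067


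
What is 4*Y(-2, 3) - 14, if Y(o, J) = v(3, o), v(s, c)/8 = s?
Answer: 82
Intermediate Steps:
v(s, c) = 8*s
Y(o, J) = 24 (Y(o, J) = 8*3 = 24)
4*Y(-2, 3) - 14 = 4*24 - 14 = 96 - 14 = 82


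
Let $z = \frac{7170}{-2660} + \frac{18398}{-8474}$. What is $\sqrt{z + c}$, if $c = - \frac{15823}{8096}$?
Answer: $\frac{3 i \sqrt{2731121266098918}}{60029816} \approx 2.6117 i$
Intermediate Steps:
$c = - \frac{15823}{8096}$ ($c = \left(-15823\right) \frac{1}{8096} = - \frac{15823}{8096} \approx -1.9544$)
$z = - \frac{288677}{59318}$ ($z = 7170 \left(- \frac{1}{2660}\right) + 18398 \left(- \frac{1}{8474}\right) = - \frac{717}{266} - \frac{9199}{4237} = - \frac{288677}{59318} \approx -4.8666$)
$\sqrt{z + c} = \sqrt{- \frac{288677}{59318} - \frac{15823}{8096}} = \sqrt{- \frac{1637858853}{240119264}} = \frac{3 i \sqrt{2731121266098918}}{60029816}$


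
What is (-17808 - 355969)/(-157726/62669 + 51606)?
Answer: -23424230813/3233938688 ≈ -7.2432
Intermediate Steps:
(-17808 - 355969)/(-157726/62669 + 51606) = -373777/(-157726*1/62669 + 51606) = -373777/(-157726/62669 + 51606) = -373777/3233938688/62669 = -373777*62669/3233938688 = -23424230813/3233938688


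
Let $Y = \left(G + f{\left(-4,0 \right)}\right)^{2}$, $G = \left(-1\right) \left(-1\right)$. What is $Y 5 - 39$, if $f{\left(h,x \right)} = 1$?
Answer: $-19$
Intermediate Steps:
$G = 1$
$Y = 4$ ($Y = \left(1 + 1\right)^{2} = 2^{2} = 4$)
$Y 5 - 39 = 4 \cdot 5 - 39 = 20 - 39 = -19$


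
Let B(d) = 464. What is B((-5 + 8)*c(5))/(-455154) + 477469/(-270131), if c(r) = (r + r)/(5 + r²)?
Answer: -108723633005/61475602587 ≈ -1.7686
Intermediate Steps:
c(r) = 2*r/(5 + r²) (c(r) = (2*r)/(5 + r²) = 2*r/(5 + r²))
B((-5 + 8)*c(5))/(-455154) + 477469/(-270131) = 464/(-455154) + 477469/(-270131) = 464*(-1/455154) + 477469*(-1/270131) = -232/227577 - 477469/270131 = -108723633005/61475602587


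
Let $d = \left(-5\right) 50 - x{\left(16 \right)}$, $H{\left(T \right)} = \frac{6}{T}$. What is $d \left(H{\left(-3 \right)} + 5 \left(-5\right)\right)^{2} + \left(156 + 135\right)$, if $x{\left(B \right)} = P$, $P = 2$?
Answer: $-183417$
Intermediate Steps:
$x{\left(B \right)} = 2$
$d = -252$ ($d = \left(-5\right) 50 - 2 = -250 - 2 = -252$)
$d \left(H{\left(-3 \right)} + 5 \left(-5\right)\right)^{2} + \left(156 + 135\right) = - 252 \left(\frac{6}{-3} + 5 \left(-5\right)\right)^{2} + \left(156 + 135\right) = - 252 \left(6 \left(- \frac{1}{3}\right) - 25\right)^{2} + 291 = - 252 \left(-2 - 25\right)^{2} + 291 = - 252 \left(-27\right)^{2} + 291 = \left(-252\right) 729 + 291 = -183708 + 291 = -183417$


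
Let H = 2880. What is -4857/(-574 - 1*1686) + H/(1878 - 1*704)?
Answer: 6105459/1326620 ≈ 4.6023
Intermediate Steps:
-4857/(-574 - 1*1686) + H/(1878 - 1*704) = -4857/(-574 - 1*1686) + 2880/(1878 - 1*704) = -4857/(-574 - 1686) + 2880/(1878 - 704) = -4857/(-2260) + 2880/1174 = -4857*(-1/2260) + 2880*(1/1174) = 4857/2260 + 1440/587 = 6105459/1326620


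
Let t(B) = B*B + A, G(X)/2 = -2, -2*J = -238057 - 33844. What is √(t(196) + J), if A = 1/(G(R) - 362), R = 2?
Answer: √5839359627/183 ≈ 417.57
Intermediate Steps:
J = 271901/2 (J = -(-238057 - 33844)/2 = -½*(-271901) = 271901/2 ≈ 1.3595e+5)
G(X) = -4 (G(X) = 2*(-2) = -4)
A = -1/366 (A = 1/(-4 - 362) = 1/(-366) = -1/366 ≈ -0.0027322)
t(B) = -1/366 + B² (t(B) = B*B - 1/366 = B² - 1/366 = -1/366 + B²)
√(t(196) + J) = √((-1/366 + 196²) + 271901/2) = √((-1/366 + 38416) + 271901/2) = √(14060255/366 + 271901/2) = √(31909069/183) = √5839359627/183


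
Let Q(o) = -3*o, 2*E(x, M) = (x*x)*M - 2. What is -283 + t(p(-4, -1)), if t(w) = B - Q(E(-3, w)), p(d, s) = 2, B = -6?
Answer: -265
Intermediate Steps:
E(x, M) = -1 + M*x**2/2 (E(x, M) = ((x*x)*M - 2)/2 = (x**2*M - 2)/2 = (M*x**2 - 2)/2 = (-2 + M*x**2)/2 = -1 + M*x**2/2)
t(w) = -9 + 27*w/2 (t(w) = -6 - (-3)*(-1 + (1/2)*w*(-3)**2) = -6 - (-3)*(-1 + (1/2)*w*9) = -6 - (-3)*(-1 + 9*w/2) = -6 - (3 - 27*w/2) = -6 + (-3 + 27*w/2) = -9 + 27*w/2)
-283 + t(p(-4, -1)) = -283 + (-9 + (27/2)*2) = -283 + (-9 + 27) = -283 + 18 = -265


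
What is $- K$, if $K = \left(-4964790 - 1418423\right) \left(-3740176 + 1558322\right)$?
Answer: $-13927238816902$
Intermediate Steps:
$K = 13927238816902$ ($K = \left(-4964790 + \left(-2019826 + 601403\right)\right) \left(-2181854\right) = \left(-4964790 - 1418423\right) \left(-2181854\right) = \left(-6383213\right) \left(-2181854\right) = 13927238816902$)
$- K = \left(-1\right) 13927238816902 = -13927238816902$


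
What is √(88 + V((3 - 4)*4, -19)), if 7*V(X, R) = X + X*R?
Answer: 4*√301/7 ≈ 9.9139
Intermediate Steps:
V(X, R) = X/7 + R*X/7 (V(X, R) = (X + X*R)/7 = (X + R*X)/7 = X/7 + R*X/7)
√(88 + V((3 - 4)*4, -19)) = √(88 + ((3 - 4)*4)*(1 - 19)/7) = √(88 + (⅐)*(-1*4)*(-18)) = √(88 + (⅐)*(-4)*(-18)) = √(88 + 72/7) = √(688/7) = 4*√301/7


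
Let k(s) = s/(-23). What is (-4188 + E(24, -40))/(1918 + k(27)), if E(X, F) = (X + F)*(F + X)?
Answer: -90436/44087 ≈ -2.0513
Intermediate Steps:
E(X, F) = (F + X)**2 (E(X, F) = (F + X)*(F + X) = (F + X)**2)
k(s) = -s/23 (k(s) = s*(-1/23) = -s/23)
(-4188 + E(24, -40))/(1918 + k(27)) = (-4188 + (-40 + 24)**2)/(1918 - 1/23*27) = (-4188 + (-16)**2)/(1918 - 27/23) = (-4188 + 256)/(44087/23) = -3932*23/44087 = -90436/44087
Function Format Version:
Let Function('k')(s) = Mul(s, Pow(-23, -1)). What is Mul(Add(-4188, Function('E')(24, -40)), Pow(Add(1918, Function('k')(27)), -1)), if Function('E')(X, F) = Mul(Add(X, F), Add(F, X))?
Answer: Rational(-90436, 44087) ≈ -2.0513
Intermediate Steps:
Function('E')(X, F) = Pow(Add(F, X), 2) (Function('E')(X, F) = Mul(Add(F, X), Add(F, X)) = Pow(Add(F, X), 2))
Function('k')(s) = Mul(Rational(-1, 23), s) (Function('k')(s) = Mul(s, Rational(-1, 23)) = Mul(Rational(-1, 23), s))
Mul(Add(-4188, Function('E')(24, -40)), Pow(Add(1918, Function('k')(27)), -1)) = Mul(Add(-4188, Pow(Add(-40, 24), 2)), Pow(Add(1918, Mul(Rational(-1, 23), 27)), -1)) = Mul(Add(-4188, Pow(-16, 2)), Pow(Add(1918, Rational(-27, 23)), -1)) = Mul(Add(-4188, 256), Pow(Rational(44087, 23), -1)) = Mul(-3932, Rational(23, 44087)) = Rational(-90436, 44087)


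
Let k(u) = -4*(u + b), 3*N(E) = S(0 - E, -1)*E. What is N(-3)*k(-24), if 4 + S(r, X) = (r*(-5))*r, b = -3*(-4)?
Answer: 2352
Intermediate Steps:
b = 12
S(r, X) = -4 - 5*r**2 (S(r, X) = -4 + (r*(-5))*r = -4 + (-5*r)*r = -4 - 5*r**2)
N(E) = E*(-4 - 5*E**2)/3 (N(E) = ((-4 - 5*(0 - E)**2)*E)/3 = ((-4 - 5*E**2)*E)/3 = (E*(-4 - 5*E**2))/3 = E*(-4 - 5*E**2)/3)
k(u) = -48 - 4*u (k(u) = -4*(u + 12) = -4*(12 + u) = -48 - 4*u)
N(-3)*k(-24) = (-1/3*(-3)*(4 + 5*(-3)**2))*(-48 - 4*(-24)) = (-1/3*(-3)*(4 + 5*9))*(-48 + 96) = -1/3*(-3)*(4 + 45)*48 = -1/3*(-3)*49*48 = 49*48 = 2352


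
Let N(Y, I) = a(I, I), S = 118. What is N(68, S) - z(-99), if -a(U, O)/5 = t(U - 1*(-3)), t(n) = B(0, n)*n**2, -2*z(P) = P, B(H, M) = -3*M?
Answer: 53146731/2 ≈ 2.6573e+7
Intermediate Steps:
z(P) = -P/2
t(n) = -3*n**3 (t(n) = (-3*n)*n**2 = -3*n**3)
a(U, O) = 15*(3 + U)**3 (a(U, O) = -(-15)*(U - 1*(-3))**3 = -(-15)*(U + 3)**3 = -(-15)*(3 + U)**3 = 15*(3 + U)**3)
N(Y, I) = 15*(3 + I)**3
N(68, S) - z(-99) = 15*(3 + 118)**3 - (-1)*(-99)/2 = 15*121**3 - 1*99/2 = 15*1771561 - 99/2 = 26573415 - 99/2 = 53146731/2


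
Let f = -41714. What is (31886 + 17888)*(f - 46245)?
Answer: -4378071266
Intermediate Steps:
(31886 + 17888)*(f - 46245) = (31886 + 17888)*(-41714 - 46245) = 49774*(-87959) = -4378071266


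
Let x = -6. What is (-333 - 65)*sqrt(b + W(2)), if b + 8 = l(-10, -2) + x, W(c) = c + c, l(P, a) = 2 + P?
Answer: -1194*I*sqrt(2) ≈ -1688.6*I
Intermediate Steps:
W(c) = 2*c
b = -22 (b = -8 + ((2 - 10) - 6) = -8 + (-8 - 6) = -8 - 14 = -22)
(-333 - 65)*sqrt(b + W(2)) = (-333 - 65)*sqrt(-22 + 2*2) = -398*sqrt(-22 + 4) = -1194*I*sqrt(2)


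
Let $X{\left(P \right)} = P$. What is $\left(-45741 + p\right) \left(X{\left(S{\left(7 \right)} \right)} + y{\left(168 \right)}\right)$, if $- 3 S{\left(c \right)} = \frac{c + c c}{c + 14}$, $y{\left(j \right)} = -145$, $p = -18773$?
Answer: $\frac{84706882}{9} \approx 9.4119 \cdot 10^{6}$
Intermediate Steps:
$S{\left(c \right)} = - \frac{c + c^{2}}{3 \left(14 + c\right)}$ ($S{\left(c \right)} = - \frac{\left(c + c c\right) \frac{1}{c + 14}}{3} = - \frac{\left(c + c^{2}\right) \frac{1}{14 + c}}{3} = - \frac{\frac{1}{14 + c} \left(c + c^{2}\right)}{3} = - \frac{c + c^{2}}{3 \left(14 + c\right)}$)
$\left(-45741 + p\right) \left(X{\left(S{\left(7 \right)} \right)} + y{\left(168 \right)}\right) = \left(-45741 - 18773\right) \left(\left(-1\right) 7 \frac{1}{42 + 3 \cdot 7} \left(1 + 7\right) - 145\right) = - 64514 \left(\left(-1\right) 7 \frac{1}{42 + 21} \cdot 8 - 145\right) = - 64514 \left(\left(-1\right) 7 \cdot \frac{1}{63} \cdot 8 - 145\right) = - 64514 \left(- \frac{8}{9} - 145\right) = \left(-64514\right) \left(- \frac{1313}{9}\right) = \frac{84706882}{9}$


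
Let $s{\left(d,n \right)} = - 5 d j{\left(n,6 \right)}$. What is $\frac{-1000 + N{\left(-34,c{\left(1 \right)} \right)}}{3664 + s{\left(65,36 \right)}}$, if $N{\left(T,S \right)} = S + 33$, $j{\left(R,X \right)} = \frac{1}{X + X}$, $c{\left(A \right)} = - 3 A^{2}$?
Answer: $- \frac{11640}{43643} \approx -0.26671$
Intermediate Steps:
$j{\left(R,X \right)} = \frac{1}{2 X}$
$N{\left(T,S \right)} = 33 + S$
$s{\left(d,n \right)} = - \frac{5 d}{12}$ ($s{\left(d,n \right)} = - 5 d \frac{1}{2 \cdot 6} = - 5 d \frac{1}{2} \cdot \frac{1}{6} = - 5 d \frac{1}{12} = - \frac{5 d}{12}$)
$\frac{-1000 + N{\left(-34,c{\left(1 \right)} \right)}}{3664 + s{\left(65,36 \right)}} = \frac{-1000 + \left(33 - 3 \cdot 1^{2}\right)}{3664 - \frac{325}{12}} = \frac{-1000 + \left(33 - 3\right)}{3664 - \frac{325}{12}} = \frac{-1000 + \left(33 - 3\right)}{\frac{43643}{12}} = \left(-1000 + 30\right) \frac{12}{43643} = \left(-970\right) \frac{12}{43643} = - \frac{11640}{43643}$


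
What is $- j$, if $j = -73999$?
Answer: $73999$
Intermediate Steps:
$- j = \left(-1\right) \left(-73999\right) = 73999$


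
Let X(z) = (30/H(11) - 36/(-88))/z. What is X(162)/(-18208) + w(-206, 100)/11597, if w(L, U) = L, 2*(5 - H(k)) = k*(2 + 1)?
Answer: -102483868265/5769686001024 ≈ -0.017762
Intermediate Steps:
H(k) = 5 - 3*k/2 (H(k) = 5 - k*(2 + 1)/2 = 5 - k*3/2 = 5 - 3*k/2)
X(z) = -1113/(506*z) (X(z) = (30/(5 - 3/2*11) - 36/(-88))/z = (30/(5 - 33/2) - 36*(-1/88))/z = (30/(-23/2) + 9/22)/z = (30*(-2/23) + 9/22)/z = (-60/23 + 9/22)/z = -1113/(506*z))
X(162)/(-18208) + w(-206, 100)/11597 = -1113/506/162/(-18208) - 206/11597 = -1113/506*1/162*(-1/18208) - 206*1/11597 = -371/27324*(-1/18208) - 206/11597 = 371/497515392 - 206/11597 = -102483868265/5769686001024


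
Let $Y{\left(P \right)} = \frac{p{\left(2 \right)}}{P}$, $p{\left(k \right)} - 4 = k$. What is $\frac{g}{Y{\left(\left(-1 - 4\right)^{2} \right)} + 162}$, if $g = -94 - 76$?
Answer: $- \frac{2125}{2028} \approx -1.0478$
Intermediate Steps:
$p{\left(k \right)} = 4 + k$
$g = -170$ ($g = -94 - 76 = -170$)
$Y{\left(P \right)} = \frac{6}{P}$ ($Y{\left(P \right)} = \frac{4 + 2}{P} = \frac{6}{P}$)
$\frac{g}{Y{\left(\left(-1 - 4\right)^{2} \right)} + 162} = - \frac{170}{\frac{6}{\left(-1 - 4\right)^{2}} + 162} = - \frac{170}{\frac{6}{\left(-5\right)^{2}} + 162} = - \frac{170}{\frac{6}{25} + 162} = - \frac{170}{\frac{4056}{25}} = \left(-170\right) \frac{25}{4056} = - \frac{2125}{2028}$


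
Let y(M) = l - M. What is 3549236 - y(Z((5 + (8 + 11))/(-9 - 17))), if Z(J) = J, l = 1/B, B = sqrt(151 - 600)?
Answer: 46140056/13 + I*sqrt(449)/449 ≈ 3.5492e+6 + 0.047193*I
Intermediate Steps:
B = I*sqrt(449) (B = sqrt(-449) = I*sqrt(449) ≈ 21.19*I)
l = -I*sqrt(449)/449 (l = 1/(I*sqrt(449)) = -I*sqrt(449)/449 ≈ -0.047193*I)
y(M) = -M - I*sqrt(449)/449 (y(M) = -I*sqrt(449)/449 - M = -M - I*sqrt(449)/449)
3549236 - y(Z((5 + (8 + 11))/(-9 - 17))) = 3549236 - (-(5 + (8 + 11))/(-9 - 17) - I*sqrt(449)/449) = 3549236 - (-(5 + 19)/(-26) - I*sqrt(449)/449) = 3549236 - (-24*(-1)/26 - I*sqrt(449)/449) = 3549236 - (-1*(-12/13) - I*sqrt(449)/449) = 3549236 - (12/13 - I*sqrt(449)/449) = 3549236 + (-12/13 + I*sqrt(449)/449) = 46140056/13 + I*sqrt(449)/449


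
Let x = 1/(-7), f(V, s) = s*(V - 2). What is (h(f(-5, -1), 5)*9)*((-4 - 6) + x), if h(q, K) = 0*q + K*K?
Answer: -15975/7 ≈ -2282.1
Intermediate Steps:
f(V, s) = s*(-2 + V)
h(q, K) = K² (h(q, K) = 0 + K² = K²)
x = -⅐ ≈ -0.14286
(h(f(-5, -1), 5)*9)*((-4 - 6) + x) = (5²*9)*((-4 - 6) - ⅐) = (25*9)*(-10 - ⅐) = 225*(-71/7) = -15975/7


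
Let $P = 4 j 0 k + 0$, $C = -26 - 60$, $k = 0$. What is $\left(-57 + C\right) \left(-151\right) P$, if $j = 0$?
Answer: $0$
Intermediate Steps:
$C = -86$ ($C = -26 - 60 = -86$)
$P = 0$ ($P = 4 \cdot 0 \cdot 0 \cdot 0 + 0 = 4 \cdot 0 \cdot 0 + 0 = 4 \cdot 0 + 0 = 0 + 0 = 0$)
$\left(-57 + C\right) \left(-151\right) P = \left(-57 - 86\right) \left(-151\right) 0 = \left(-143\right) \left(-151\right) 0 = 21593 \cdot 0 = 0$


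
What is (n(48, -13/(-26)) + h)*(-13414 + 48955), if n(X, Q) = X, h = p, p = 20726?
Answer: 738328734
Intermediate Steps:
h = 20726
(n(48, -13/(-26)) + h)*(-13414 + 48955) = (48 + 20726)*(-13414 + 48955) = 20774*35541 = 738328734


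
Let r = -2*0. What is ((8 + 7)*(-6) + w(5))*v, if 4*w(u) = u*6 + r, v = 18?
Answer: -1485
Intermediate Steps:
r = 0
w(u) = 3*u/2 (w(u) = (u*6 + 0)/4 = (6*u + 0)/4 = (6*u)/4 = 3*u/2)
((8 + 7)*(-6) + w(5))*v = ((8 + 7)*(-6) + (3/2)*5)*18 = (15*(-6) + 15/2)*18 = (-90 + 15/2)*18 = -165/2*18 = -1485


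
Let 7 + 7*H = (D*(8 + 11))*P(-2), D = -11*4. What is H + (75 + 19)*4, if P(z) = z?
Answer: 4297/7 ≈ 613.86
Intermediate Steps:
D = -44
H = 1665/7 (H = -1 + (-44*(8 + 11)*(-2))/7 = -1 + (-44*19*(-2))/7 = -1 + (-836*(-2))/7 = -1 + (⅐)*1672 = -1 + 1672/7 = 1665/7 ≈ 237.86)
H + (75 + 19)*4 = 1665/7 + (75 + 19)*4 = 1665/7 + 94*4 = 1665/7 + 376 = 4297/7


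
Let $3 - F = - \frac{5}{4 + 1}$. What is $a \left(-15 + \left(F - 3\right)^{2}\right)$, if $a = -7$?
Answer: $98$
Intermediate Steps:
$F = 4$ ($F = 3 - - \frac{5}{4 + 1} = 3 - - \frac{5}{5} = 3 - \left(-5\right) \frac{1}{5} = 3 - -1 = 3 + 1 = 4$)
$a \left(-15 + \left(F - 3\right)^{2}\right) = - 7 \left(-15 + \left(4 - 3\right)^{2}\right) = - 7 \left(-15 + 1^{2}\right) = - 7 \left(-15 + 1\right) = \left(-7\right) \left(-14\right) = 98$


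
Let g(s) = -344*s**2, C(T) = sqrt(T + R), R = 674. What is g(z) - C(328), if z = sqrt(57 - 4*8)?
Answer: -8600 - sqrt(1002) ≈ -8631.7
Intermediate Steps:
C(T) = sqrt(674 + T) (C(T) = sqrt(T + 674) = sqrt(674 + T))
z = 5 (z = sqrt(57 - 32) = sqrt(25) = 5)
g(z) - C(328) = -344*5**2 - sqrt(674 + 328) = -344*25 - sqrt(1002) = -8600 - sqrt(1002)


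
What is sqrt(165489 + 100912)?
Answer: sqrt(266401) ≈ 516.14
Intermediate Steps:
sqrt(165489 + 100912) = sqrt(266401)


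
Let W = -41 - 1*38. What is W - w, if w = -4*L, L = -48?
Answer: -271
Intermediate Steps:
W = -79 (W = -41 - 38 = -79)
w = 192 (w = -4*(-48) = 192)
W - w = -79 - 1*192 = -79 - 192 = -271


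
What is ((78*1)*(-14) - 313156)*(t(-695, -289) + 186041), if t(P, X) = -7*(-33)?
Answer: -58535603456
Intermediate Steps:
t(P, X) = 231
((78*1)*(-14) - 313156)*(t(-695, -289) + 186041) = ((78*1)*(-14) - 313156)*(231 + 186041) = (78*(-14) - 313156)*186272 = (-1092 - 313156)*186272 = -314248*186272 = -58535603456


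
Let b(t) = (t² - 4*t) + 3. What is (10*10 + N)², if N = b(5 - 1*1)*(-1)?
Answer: 9409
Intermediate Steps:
b(t) = 3 + t² - 4*t
N = -3 (N = (3 + (5 - 1*1)² - 4*(5 - 1*1))*(-1) = (3 + (5 - 1)² - 4*(5 - 1))*(-1) = (3 + 4² - 4*4)*(-1) = (3 + 16 - 16)*(-1) = 3*(-1) = -3)
(10*10 + N)² = (10*10 - 3)² = (100 - 3)² = 97² = 9409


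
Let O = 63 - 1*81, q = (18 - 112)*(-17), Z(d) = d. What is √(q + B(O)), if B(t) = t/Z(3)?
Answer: 2*√398 ≈ 39.900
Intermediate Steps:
q = 1598 (q = -94*(-17) = 1598)
O = -18 (O = 63 - 81 = -18)
B(t) = t/3
√(q + B(O)) = √(1598 + (⅓)*(-18)) = √(1598 - 6) = √1592 = 2*√398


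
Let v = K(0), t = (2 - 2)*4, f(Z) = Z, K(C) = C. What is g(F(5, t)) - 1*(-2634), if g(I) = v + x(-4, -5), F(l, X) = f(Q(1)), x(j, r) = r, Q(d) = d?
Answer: 2629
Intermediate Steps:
t = 0 (t = 0*4 = 0)
v = 0
F(l, X) = 1
g(I) = -5 (g(I) = 0 - 5 = -5)
g(F(5, t)) - 1*(-2634) = -5 - 1*(-2634) = -5 + 2634 = 2629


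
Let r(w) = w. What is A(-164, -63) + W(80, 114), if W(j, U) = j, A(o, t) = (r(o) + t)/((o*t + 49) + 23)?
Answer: 832093/10404 ≈ 79.978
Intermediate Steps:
A(o, t) = (o + t)/(72 + o*t) (A(o, t) = (o + t)/((o*t + 49) + 23) = (o + t)/((49 + o*t) + 23) = (o + t)/(72 + o*t))
A(-164, -63) + W(80, 114) = (-164 - 63)/(72 - 164*(-63)) + 80 = -227/(72 + 10332) + 80 = -227/10404 + 80 = 832093/10404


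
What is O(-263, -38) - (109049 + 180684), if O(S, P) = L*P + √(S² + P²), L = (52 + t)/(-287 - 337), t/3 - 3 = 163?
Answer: -45193123/156 + √70613 ≈ -2.8943e+5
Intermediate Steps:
t = 498 (t = 9 + 3*163 = 9 + 489 = 498)
L = -275/312 (L = (52 + 498)/(-287 - 337) = 550/(-624) = 550*(-1/624) = -275/312 ≈ -0.88141)
O(S, P) = √(P² + S²) - 275*P/312 (O(S, P) = -275*P/312 + √(S² + P²) = -275*P/312 + √(P² + S²) = √(P² + S²) - 275*P/312)
O(-263, -38) - (109049 + 180684) = (√((-38)² + (-263)²) - 275/312*(-38)) - (109049 + 180684) = (√(1444 + 69169) + 5225/156) - 1*289733 = (√70613 + 5225/156) - 289733 = (5225/156 + √70613) - 289733 = -45193123/156 + √70613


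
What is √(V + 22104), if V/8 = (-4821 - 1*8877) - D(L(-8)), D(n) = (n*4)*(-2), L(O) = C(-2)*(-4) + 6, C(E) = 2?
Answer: 2*I*√21902 ≈ 295.99*I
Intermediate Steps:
L(O) = -2 (L(O) = 2*(-4) + 6 = -8 + 6 = -2)
D(n) = -8*n (D(n) = (4*n)*(-2) = -8*n)
V = -109712 (V = 8*((-4821 - 1*8877) - (-8)*(-2)) = 8*((-4821 - 8877) - 1*16) = 8*(-13698 - 16) = 8*(-13714) = -109712)
√(V + 22104) = √(-109712 + 22104) = √(-87608) = 2*I*√21902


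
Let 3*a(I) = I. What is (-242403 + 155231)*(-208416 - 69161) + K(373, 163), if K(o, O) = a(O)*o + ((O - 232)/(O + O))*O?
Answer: 145181774855/6 ≈ 2.4197e+10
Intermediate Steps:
a(I) = I/3
K(o, O) = -116 + O/2 + O*o/3 (K(o, O) = (O/3)*o + ((O - 232)/(O + O))*O = O*o/3 + ((-232 + O)/((2*O)))*O = O*o/3 + ((-232 + O)*(1/(2*O)))*O = O*o/3 + ((-232 + O)/(2*O))*O = O*o/3 + (-116 + O/2) = -116 + O/2 + O*o/3)
(-242403 + 155231)*(-208416 - 69161) + K(373, 163) = (-242403 + 155231)*(-208416 - 69161) + (-116 + (½)*163 + (⅓)*163*373) = -87172*(-277577) + (-116 + 163/2 + 60799/3) = 24196942244 + 121391/6 = 145181774855/6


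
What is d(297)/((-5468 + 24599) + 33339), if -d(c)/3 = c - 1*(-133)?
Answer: -43/1749 ≈ -0.024585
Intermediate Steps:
d(c) = -399 - 3*c (d(c) = -3*(c - 1*(-133)) = -3*(c + 133) = -3*(133 + c) = -399 - 3*c)
d(297)/((-5468 + 24599) + 33339) = (-399 - 3*297)/((-5468 + 24599) + 33339) = (-399 - 891)/(19131 + 33339) = -1290/52470 = -1290*1/52470 = -43/1749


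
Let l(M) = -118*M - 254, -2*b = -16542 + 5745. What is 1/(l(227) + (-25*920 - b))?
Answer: -2/110877 ≈ -1.8038e-5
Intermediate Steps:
b = 10797/2 (b = -(-16542 + 5745)/2 = -½*(-10797) = 10797/2 ≈ 5398.5)
l(M) = -254 - 118*M
1/(l(227) + (-25*920 - b)) = 1/((-254 - 118*227) + (-25*920 - 1*10797/2)) = 1/((-254 - 26786) + (-23000 - 10797/2)) = 1/(-27040 - 56797/2) = 1/(-110877/2) = -2/110877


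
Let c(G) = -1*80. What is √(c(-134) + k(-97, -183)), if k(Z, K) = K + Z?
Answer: 6*I*√10 ≈ 18.974*I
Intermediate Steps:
c(G) = -80
√(c(-134) + k(-97, -183)) = √(-80 + (-183 - 97)) = √(-80 - 280) = √(-360) = 6*I*√10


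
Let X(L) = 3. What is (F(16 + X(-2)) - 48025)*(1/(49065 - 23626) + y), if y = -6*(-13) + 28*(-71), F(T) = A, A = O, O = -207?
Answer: 2343520001448/25439 ≈ 9.2123e+7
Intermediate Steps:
A = -207
F(T) = -207
y = -1910 (y = 78 - 1988 = -1910)
(F(16 + X(-2)) - 48025)*(1/(49065 - 23626) + y) = (-207 - 48025)*(1/(49065 - 23626) - 1910) = -48232*(1/25439 - 1910) = -48232*(-48588489/25439) = 2343520001448/25439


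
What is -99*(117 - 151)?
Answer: 3366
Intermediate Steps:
-99*(117 - 151) = -99*(-34) = 3366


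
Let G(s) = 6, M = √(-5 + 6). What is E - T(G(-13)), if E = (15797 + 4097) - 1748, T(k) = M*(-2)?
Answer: 18148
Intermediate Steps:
M = 1 (M = √1 = 1)
T(k) = -2 (T(k) = 1*(-2) = -2)
E = 18146 (E = 19894 - 1748 = 18146)
E - T(G(-13)) = 18146 - 1*(-2) = 18146 + 2 = 18148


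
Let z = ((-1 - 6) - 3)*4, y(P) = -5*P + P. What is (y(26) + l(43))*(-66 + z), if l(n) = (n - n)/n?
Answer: 11024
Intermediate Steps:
y(P) = -4*P
l(n) = 0 (l(n) = 0/n = 0)
z = -40 (z = (-7 - 3)*4 = -10*4 = -40)
(y(26) + l(43))*(-66 + z) = (-4*26 + 0)*(-66 - 40) = (-104 + 0)*(-106) = -104*(-106) = 11024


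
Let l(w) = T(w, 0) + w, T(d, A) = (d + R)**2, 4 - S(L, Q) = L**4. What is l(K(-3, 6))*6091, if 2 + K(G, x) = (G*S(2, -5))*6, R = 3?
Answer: 288122573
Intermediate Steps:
S(L, Q) = 4 - L**4
T(d, A) = (3 + d)**2 (T(d, A) = (d + 3)**2 = (3 + d)**2)
K(G, x) = -2 - 72*G (K(G, x) = -2 + (G*(4 - 1*2**4))*6 = -2 + (G*(4 - 1*16))*6 = -2 + (G*(4 - 16))*6 = -2 + (G*(-12))*6 = -2 - 12*G*6 = -2 - 72*G)
l(w) = w + (3 + w)**2 (l(w) = (3 + w)**2 + w = w + (3 + w)**2)
l(K(-3, 6))*6091 = ((-2 - 72*(-3)) + (3 + (-2 - 72*(-3)))**2)*6091 = ((-2 + 216) + (3 + (-2 + 216))**2)*6091 = (214 + (3 + 214)**2)*6091 = (214 + 217**2)*6091 = (214 + 47089)*6091 = 47303*6091 = 288122573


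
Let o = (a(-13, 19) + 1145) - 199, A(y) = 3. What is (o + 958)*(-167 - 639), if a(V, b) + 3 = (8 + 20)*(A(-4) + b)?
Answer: -2028702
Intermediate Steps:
a(V, b) = 81 + 28*b (a(V, b) = -3 + (8 + 20)*(3 + b) = -3 + 28*(3 + b) = -3 + (84 + 28*b) = 81 + 28*b)
o = 1559 (o = ((81 + 28*19) + 1145) - 199 = ((81 + 532) + 1145) - 199 = (613 + 1145) - 199 = 1758 - 199 = 1559)
(o + 958)*(-167 - 639) = (1559 + 958)*(-167 - 639) = 2517*(-806) = -2028702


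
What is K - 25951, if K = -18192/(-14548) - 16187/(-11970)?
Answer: -1129660618711/43534890 ≈ -25948.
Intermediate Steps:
K = 113311679/43534890 (K = -18192*(-1/14548) - 16187*(-1/11970) = 4548/3637 + 16187/11970 = 113311679/43534890 ≈ 2.6028)
K - 25951 = 113311679/43534890 - 25951 = -1129660618711/43534890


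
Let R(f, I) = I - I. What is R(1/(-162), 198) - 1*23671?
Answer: -23671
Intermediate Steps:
R(f, I) = 0
R(1/(-162), 198) - 1*23671 = 0 - 1*23671 = 0 - 23671 = -23671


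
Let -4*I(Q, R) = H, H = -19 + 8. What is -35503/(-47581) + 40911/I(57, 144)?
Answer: 7786735697/523391 ≈ 14877.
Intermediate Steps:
H = -11
I(Q, R) = 11/4 (I(Q, R) = -¼*(-11) = 11/4)
-35503/(-47581) + 40911/I(57, 144) = -35503/(-47581) + 40911/(11/4) = -35503*(-1/47581) + 40911*(4/11) = 35503/47581 + 163644/11 = 7786735697/523391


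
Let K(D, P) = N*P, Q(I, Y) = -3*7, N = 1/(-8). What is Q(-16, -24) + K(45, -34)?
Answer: -67/4 ≈ -16.750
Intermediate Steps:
N = -⅛ ≈ -0.12500
Q(I, Y) = -21
K(D, P) = -P/8
Q(-16, -24) + K(45, -34) = -21 - ⅛*(-34) = -21 + 17/4 = -67/4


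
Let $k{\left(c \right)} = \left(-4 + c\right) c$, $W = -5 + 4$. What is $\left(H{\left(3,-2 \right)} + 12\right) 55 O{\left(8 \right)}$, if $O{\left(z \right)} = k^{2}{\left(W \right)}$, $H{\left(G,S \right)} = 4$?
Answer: $22000$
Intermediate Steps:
$W = -1$
$k{\left(c \right)} = c \left(-4 + c\right)$
$O{\left(z \right)} = 25$ ($O{\left(z \right)} = \left(- (-4 - 1)\right)^{2} = \left(\left(-1\right) \left(-5\right)\right)^{2} = 5^{2} = 25$)
$\left(H{\left(3,-2 \right)} + 12\right) 55 O{\left(8 \right)} = \left(4 + 12\right) 55 \cdot 25 = 16 \cdot 55 \cdot 25 = 880 \cdot 25 = 22000$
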